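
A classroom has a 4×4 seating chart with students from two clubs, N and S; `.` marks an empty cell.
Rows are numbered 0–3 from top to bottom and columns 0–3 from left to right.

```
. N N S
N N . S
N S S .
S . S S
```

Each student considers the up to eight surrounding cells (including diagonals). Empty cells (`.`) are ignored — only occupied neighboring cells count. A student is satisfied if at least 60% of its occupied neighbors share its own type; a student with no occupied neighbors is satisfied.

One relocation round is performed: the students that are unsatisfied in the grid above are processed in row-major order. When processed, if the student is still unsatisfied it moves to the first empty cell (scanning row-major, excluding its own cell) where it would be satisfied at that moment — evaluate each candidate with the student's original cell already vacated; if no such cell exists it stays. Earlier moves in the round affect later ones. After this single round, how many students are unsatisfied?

1

Initially unsatisfied (in order): (0,2), (0,3), (2,0), (2,1), (3,0).
  (0,2) → (0,0).
  (0,3): now satisfied by earlier moves; stays.
  (2,0): no empty cell satisfies it; stays.
  (2,1) → (1,2).
  (3,0) → (0,2).
Resulting grid:
N N S S
N N S S
N . S .
. . S S
Unsatisfied now: (1,1).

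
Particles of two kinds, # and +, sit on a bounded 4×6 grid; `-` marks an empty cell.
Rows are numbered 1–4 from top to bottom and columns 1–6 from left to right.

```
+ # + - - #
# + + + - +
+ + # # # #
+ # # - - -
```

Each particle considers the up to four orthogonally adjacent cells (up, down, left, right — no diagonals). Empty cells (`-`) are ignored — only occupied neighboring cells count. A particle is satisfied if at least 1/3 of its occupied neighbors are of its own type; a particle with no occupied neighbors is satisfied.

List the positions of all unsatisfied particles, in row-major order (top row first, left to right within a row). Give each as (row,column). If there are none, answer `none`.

(1,1)+ 0/2 unhappy
(1,2)# 0/3 unhappy
(1,3)+ 1/2 ok
(1,6)# 0/1 unhappy
(2,1)# 0/3 unhappy
(2,2)+ 2/4 ok
(2,3)+ 3/4 ok
(2,4)+ 1/2 ok
(2,6)+ 0/2 unhappy
(3,1)+ 2/3 ok
(3,2)+ 2/4 ok
(3,3)# 2/4 ok
(3,4)# 2/3 ok
(3,5)# 2/2 ok
(3,6)# 1/2 ok
(4,1)+ 1/2 ok
(4,2)# 1/3 ok
(4,3)# 2/2 ok

(1,1), (1,2), (1,6), (2,1), (2,6)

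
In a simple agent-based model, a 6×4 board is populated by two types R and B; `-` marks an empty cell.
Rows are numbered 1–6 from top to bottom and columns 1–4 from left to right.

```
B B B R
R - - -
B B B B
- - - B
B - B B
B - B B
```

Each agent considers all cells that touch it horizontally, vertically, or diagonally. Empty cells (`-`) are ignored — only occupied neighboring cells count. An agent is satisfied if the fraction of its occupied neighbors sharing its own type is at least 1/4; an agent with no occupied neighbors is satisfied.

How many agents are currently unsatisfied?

Row 1: (1,1)B 1/2 ✓ · (1,2)B 2/3 ✓ · (1,3)B 1/2 ✓ · (1,4)R 0/1 ✗
Row 2: (2,1)R 0/4 ✗
Row 3: (3,1)B 1/2 ✓ · (3,2)B 2/3 ✓ · (3,3)B 3/3 ✓ · (3,4)B 2/2 ✓
Row 4: (4,4)B 4/4 ✓
Row 5: (5,1)B 1/1 ✓ · (5,3)B 4/4 ✓ · (5,4)B 4/4 ✓
Row 6: (6,1)B 1/1 ✓ · (6,3)B 3/3 ✓ · (6,4)B 3/3 ✓
Unsatisfied: (1,4), (2,1) — 2 in total.

2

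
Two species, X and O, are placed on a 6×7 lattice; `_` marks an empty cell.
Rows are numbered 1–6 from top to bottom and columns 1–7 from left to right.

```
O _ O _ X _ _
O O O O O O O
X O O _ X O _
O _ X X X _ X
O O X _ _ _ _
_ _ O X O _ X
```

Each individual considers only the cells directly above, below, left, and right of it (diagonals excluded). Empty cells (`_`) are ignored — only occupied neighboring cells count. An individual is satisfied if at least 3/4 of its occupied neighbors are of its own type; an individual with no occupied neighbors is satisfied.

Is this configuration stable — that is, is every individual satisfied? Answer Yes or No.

No

Row 1: (1,1)O 1/1 ok · (1,3)O 1/1 ok · (1,5)X 0/1 unhappy
Row 2: (2,1)O 2/3 unhappy · (2,2)O 3/3 ok · (2,3)O 4/4 ok · (2,4)O 2/2 ok · (2,5)O 2/4 unhappy · (2,6)O 3/3 ok · (2,7)O 1/1 ok
Row 3: (3,1)X 0/3 unhappy · (3,2)O 2/3 unhappy · (3,3)O 2/3 unhappy · (3,5)X 1/3 unhappy · (3,6)O 1/2 unhappy
Row 4: (4,1)O 1/2 unhappy · (4,3)X 2/3 unhappy · (4,4)X 2/2 ok · (4,5)X 2/2 ok · (4,7)X 0/0 ok
Row 5: (5,1)O 2/2 ok · (5,2)O 1/2 unhappy · (5,3)X 1/3 unhappy
Row 6: (6,3)O 0/2 unhappy · (6,4)X 0/2 unhappy · (6,5)O 0/1 unhappy · (6,7)X 0/0 ok
For instance (1,5) has only 0/1 same-type neighbors, below 3/4.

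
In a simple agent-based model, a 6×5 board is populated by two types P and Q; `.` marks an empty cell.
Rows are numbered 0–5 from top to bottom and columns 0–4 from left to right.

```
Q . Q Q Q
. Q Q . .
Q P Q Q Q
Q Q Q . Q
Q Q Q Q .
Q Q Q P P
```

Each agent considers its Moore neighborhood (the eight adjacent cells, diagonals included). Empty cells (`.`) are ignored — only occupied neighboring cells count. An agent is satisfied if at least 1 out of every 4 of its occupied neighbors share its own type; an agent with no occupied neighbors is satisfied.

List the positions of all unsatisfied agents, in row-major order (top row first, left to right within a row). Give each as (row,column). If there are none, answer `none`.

(2,1)

Row 0: (0,0)Q 1/1 ok · (0,2)Q 3/3 ok · (0,3)Q 3/3 ok · (0,4)Q 1/1 ok
Row 1: (1,1)Q 5/6 ok · (1,2)Q 5/6 ok
Row 2: (2,0)Q 3/4 ok · (2,1)P 0/7 unhappy · (2,2)Q 5/6 ok · (2,3)Q 5/5 ok · (2,4)Q 2/2 ok
Row 3: (3,0)Q 4/5 ok · (3,1)Q 7/8 ok · (3,2)Q 6/7 ok · (3,4)Q 3/3 ok
Row 4: (4,0)Q 5/5 ok · (4,1)Q 8/8 ok · (4,2)Q 6/7 ok · (4,3)Q 4/6 ok
Row 5: (5,0)Q 3/3 ok · (5,1)Q 5/5 ok · (5,2)Q 4/5 ok · (5,3)P 1/4 ok · (5,4)P 1/2 ok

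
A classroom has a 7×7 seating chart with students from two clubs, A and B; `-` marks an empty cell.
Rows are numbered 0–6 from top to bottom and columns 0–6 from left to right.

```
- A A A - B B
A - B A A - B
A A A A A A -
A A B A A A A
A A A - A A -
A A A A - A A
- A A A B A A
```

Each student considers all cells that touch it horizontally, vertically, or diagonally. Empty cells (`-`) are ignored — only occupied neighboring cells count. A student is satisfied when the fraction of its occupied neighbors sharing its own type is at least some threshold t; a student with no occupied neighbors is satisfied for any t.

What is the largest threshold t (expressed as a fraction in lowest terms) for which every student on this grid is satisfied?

0/1

(0,1)A 2/3
(0,2)A 3/4
(0,3)A 3/4
(0,5)B 2/3
(0,6)B 2/2
(1,0)A 3/3
(1,2)B 0/7
(1,3)A 6/7
(1,4)A 5/6
(1,6)B 2/3
(2,0)A 4/4
(2,1)A 5/7
(2,2)A 5/7
(2,3)A 6/8
(2,4)A 7/7
(2,5)A 5/6
(3,0)A 5/5
(3,1)A 7/8
(3,2)B 0/7
(3,3)A 6/7
(3,4)A 7/7
(3,5)A 6/6
(3,6)A 3/3
(4,0)A 5/5
(4,1)A 7/8
(4,2)A 6/7
(4,4)A 6/6
(4,5)A 6/6
(5,0)A 4/4
(5,1)A 7/7
(5,2)A 7/7
(5,3)A 5/6
(5,5)A 5/6
(5,6)A 4/4
(6,1)A 4/4
(6,2)A 5/5
(6,3)A 3/4
(6,4)B 0/4
(6,5)A 3/4
(6,6)A 3/3
The smallest same-type fraction is 0/7 at (1,2), which reduces to 0/1. Any threshold above that leaves this student unsatisfied.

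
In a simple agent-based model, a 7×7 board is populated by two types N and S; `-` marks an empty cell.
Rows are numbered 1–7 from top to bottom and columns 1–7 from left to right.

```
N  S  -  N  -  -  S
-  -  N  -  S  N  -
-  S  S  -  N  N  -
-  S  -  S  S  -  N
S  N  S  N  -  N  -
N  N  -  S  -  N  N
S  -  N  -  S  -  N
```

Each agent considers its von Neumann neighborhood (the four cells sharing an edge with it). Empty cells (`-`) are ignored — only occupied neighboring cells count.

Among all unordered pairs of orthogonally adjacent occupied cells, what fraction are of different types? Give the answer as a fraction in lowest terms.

Scan each occupied cell's neighbors to the right and below so each pair is counted once.
Row 1: N(1,1)–S(1,2)≠  → 1/1 unlike.
Row 2: N(2,3)–S(3,3)≠ S(2,5)–N(2,6)≠ S(2,5)–N(3,5)≠ N(2,6)–N(3,6)=  → 3/4 unlike.
Row 3: S(3,2)–S(3,3)= S(3,2)–S(4,2)= N(3,5)–N(3,6)= N(3,5)–S(4,5)≠  → 1/4 unlike.
Row 4: S(4,2)–N(5,2)≠ S(4,4)–S(4,5)= S(4,4)–N(5,4)≠  → 2/3 unlike.
Row 5: S(5,1)–N(5,2)≠ S(5,1)–N(6,1)≠ N(5,2)–S(5,3)≠ N(5,2)–N(6,2)= S(5,3)–N(5,4)≠ N(5,4)–S(6,4)≠ N(5,6)–N(6,6)=  → 5/7 unlike.
Row 6: N(6,1)–N(6,2)= N(6,1)–S(7,1)≠ N(6,6)–N(6,7)= N(6,7)–N(7,7)=  → 1/4 unlike.
Total adjacent occupied pairs: 23; unlike-type pairs: 13.
13/23 is already in lowest terms.

13/23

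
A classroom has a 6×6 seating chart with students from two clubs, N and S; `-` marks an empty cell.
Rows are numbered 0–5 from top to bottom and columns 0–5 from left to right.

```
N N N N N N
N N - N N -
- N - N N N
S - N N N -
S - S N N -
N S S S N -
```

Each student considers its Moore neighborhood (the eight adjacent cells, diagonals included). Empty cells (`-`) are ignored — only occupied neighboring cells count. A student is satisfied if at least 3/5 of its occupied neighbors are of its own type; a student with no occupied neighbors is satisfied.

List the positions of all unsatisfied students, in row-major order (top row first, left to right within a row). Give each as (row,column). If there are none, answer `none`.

(0,0)N 3/3 ok
(0,1)N 4/4 ok
(0,2)N 4/4 ok
(0,3)N 4/4 ok
(0,4)N 4/4 ok
(0,5)N 2/2 ok
(1,0)N 4/4 ok
(1,1)N 5/5 ok
(1,3)N 6/6 ok
(1,4)N 7/7 ok
(2,1)N 3/4 ok
(2,3)N 6/6 ok
(2,4)N 6/6 ok
(2,5)N 3/3 ok
(3,0)S 1/2 unhappy
(3,2)N 4/5 ok
(3,3)N 6/7 ok
(3,4)N 6/6 ok
(4,0)S 2/3 ok
(4,2)S 3/6 unhappy
(4,3)N 5/8 ok
(4,4)N 4/5 ok
(5,0)N 0/2 unhappy
(5,1)S 3/4 ok
(5,2)S 3/4 ok
(5,3)S 2/5 unhappy
(5,4)N 2/3 ok

(3,0), (4,2), (5,0), (5,3)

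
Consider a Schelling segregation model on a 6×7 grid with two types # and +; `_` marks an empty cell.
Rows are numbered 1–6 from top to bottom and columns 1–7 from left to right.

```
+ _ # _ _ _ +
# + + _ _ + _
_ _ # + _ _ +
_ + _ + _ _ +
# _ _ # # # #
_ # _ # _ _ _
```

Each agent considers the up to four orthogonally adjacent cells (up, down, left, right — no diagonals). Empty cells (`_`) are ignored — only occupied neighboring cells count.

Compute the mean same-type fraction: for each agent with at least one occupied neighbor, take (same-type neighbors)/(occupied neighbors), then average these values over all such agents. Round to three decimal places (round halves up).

0.500

(1,1)+ 0/1
(1,3)# 0/1
(1,7)+ — no occupied neighbors
(2,1)# 0/2
(2,2)+ 1/2
(2,3)+ 1/3
(2,6)+ — no occupied neighbors
(3,3)# 0/2
(3,4)+ 1/2
(3,7)+ 1/1
(4,2)+ — no occupied neighbors
(4,4)+ 1/2
(4,7)+ 1/2
(5,1)# — no occupied neighbors
(5,4)# 2/3
(5,5)# 2/2
(5,6)# 2/2
(5,7)# 1/2
(6,2)# — no occupied neighbors
(6,4)# 1/1
Sum over 15 agents: 0/1 + 0/1 + 0/2 + 1/2 + 1/3 + 0/2 + 1/2 + 1/1 + 1/2 + 1/2 + 2/3 + 2/2 + 2/2 + 1/2 + 1/1 = 15/2; mean = 15/2 ÷ 15 = 1/2 = 0.5 → 0.500.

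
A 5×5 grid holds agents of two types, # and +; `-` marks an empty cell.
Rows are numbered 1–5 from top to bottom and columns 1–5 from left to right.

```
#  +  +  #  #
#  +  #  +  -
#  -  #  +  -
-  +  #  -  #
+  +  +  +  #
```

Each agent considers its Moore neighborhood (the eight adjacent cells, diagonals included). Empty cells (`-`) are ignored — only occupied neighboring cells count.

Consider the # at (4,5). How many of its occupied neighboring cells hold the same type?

1

Occupied neighbors of (4,5): (3,4)=+, (5,4)=+, (5,5)=#.
Same type (#): 1 of 3.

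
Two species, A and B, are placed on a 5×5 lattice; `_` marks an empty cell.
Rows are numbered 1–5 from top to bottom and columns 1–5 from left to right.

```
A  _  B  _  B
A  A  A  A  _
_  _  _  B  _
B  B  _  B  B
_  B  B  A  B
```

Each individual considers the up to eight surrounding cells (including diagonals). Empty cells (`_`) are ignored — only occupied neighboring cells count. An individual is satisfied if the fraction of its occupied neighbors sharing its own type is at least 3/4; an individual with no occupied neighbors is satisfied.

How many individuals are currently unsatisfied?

7

(1,1)A 2/2 satisfied
(1,3)B 0/3 not
(1,5)B 0/1 not
(2,1)A 2/2 satisfied
(2,2)A 3/4 satisfied
(2,3)A 2/4 not
(2,4)A 1/4 not
(3,4)B 2/4 not
(4,1)B 2/2 satisfied
(4,2)B 3/3 satisfied
(4,4)B 4/5 satisfied
(4,5)B 3/4 satisfied
(5,2)B 3/3 satisfied
(5,3)B 3/4 satisfied
(5,4)A 0/4 not
(5,5)B 2/3 not
Unsatisfied: (1,3), (1,5), (2,3), (2,4), (3,4), (5,4), (5,5) — 7 in total.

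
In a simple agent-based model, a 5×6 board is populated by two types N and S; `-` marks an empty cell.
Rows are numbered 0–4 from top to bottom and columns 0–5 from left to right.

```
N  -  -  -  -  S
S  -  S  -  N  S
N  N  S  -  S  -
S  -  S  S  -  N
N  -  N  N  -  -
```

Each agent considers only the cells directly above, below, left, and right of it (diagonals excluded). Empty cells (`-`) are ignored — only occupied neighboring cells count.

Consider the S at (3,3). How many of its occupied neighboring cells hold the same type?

1

Occupied neighbors of (3,3): (4,3)=N, (3,2)=S.
Same type (S): 1 of 2.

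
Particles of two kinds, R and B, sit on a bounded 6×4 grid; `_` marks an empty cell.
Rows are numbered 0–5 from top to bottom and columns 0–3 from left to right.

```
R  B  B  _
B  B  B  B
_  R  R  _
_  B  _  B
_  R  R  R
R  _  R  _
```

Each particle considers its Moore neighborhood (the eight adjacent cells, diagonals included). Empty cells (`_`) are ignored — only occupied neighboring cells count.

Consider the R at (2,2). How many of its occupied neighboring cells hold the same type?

Occupied neighbors of (2,2): (1,1)=B, (1,2)=B, (1,3)=B, (2,1)=R, (3,1)=B, (3,3)=B.
Same type (R): 1 of 6.

1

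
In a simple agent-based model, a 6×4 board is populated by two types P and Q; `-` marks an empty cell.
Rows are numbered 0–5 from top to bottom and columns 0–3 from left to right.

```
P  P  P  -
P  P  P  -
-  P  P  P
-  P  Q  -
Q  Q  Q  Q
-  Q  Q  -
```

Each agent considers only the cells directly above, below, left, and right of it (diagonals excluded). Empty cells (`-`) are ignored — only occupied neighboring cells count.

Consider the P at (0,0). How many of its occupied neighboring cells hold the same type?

2

Occupied neighbors of (0,0): (1,0)=P, (0,1)=P.
Same type (P): 2 of 2.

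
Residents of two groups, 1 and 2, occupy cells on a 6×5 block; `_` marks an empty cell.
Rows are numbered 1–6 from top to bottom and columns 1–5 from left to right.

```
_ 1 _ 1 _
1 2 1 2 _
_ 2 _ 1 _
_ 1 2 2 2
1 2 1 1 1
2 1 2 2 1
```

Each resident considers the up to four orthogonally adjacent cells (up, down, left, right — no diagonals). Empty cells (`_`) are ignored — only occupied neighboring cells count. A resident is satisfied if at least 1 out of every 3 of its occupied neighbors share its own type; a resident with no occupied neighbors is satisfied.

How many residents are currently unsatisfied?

Row 1: (1,2)1 0/1 unhappy · (1,4)1 0/1 unhappy
Row 2: (2,1)1 0/1 unhappy · (2,2)2 1/4 unhappy · (2,3)1 0/2 unhappy · (2,4)2 0/3 unhappy
Row 3: (3,2)2 1/2 ok · (3,4)1 0/2 unhappy
Row 4: (4,2)1 0/3 unhappy · (4,3)2 1/3 ok · (4,4)2 2/4 ok · (4,5)2 1/2 ok
Row 5: (5,1)1 0/2 unhappy · (5,2)2 0/4 unhappy · (5,3)1 1/4 unhappy · (5,4)1 2/4 ok · (5,5)1 2/3 ok
Row 6: (6,1)2 0/2 unhappy · (6,2)1 0/3 unhappy · (6,3)2 1/3 ok · (6,4)2 1/3 ok · (6,5)1 1/2 ok
Unsatisfied: (1,2), (1,4), (2,1), (2,2), (2,3), (2,4), (3,4), (4,2), (5,1), (5,2), (5,3), (6,1), (6,2) — 13 in total.

13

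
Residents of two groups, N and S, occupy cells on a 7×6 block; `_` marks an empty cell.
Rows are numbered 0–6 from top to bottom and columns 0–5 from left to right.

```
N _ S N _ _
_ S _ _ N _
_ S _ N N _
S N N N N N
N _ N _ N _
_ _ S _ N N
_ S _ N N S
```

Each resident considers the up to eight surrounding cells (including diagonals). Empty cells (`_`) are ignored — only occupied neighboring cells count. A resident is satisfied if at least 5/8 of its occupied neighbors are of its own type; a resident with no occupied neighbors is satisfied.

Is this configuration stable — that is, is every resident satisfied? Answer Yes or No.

Row 0: (0,0)N 0/1 not · (0,2)S 1/2 not · (0,3)N 1/2 not
Row 1: (1,1)S 2/3 satisfied · (1,4)N 3/3 satisfied
Row 2: (2,1)S 2/4 not · (2,3)N 5/5 satisfied · (2,4)N 5/5 satisfied
Row 3: (3,0)S 1/3 not · (3,1)N 3/5 not · (3,2)N 4/5 satisfied · (3,3)N 6/6 satisfied · (3,4)N 5/5 satisfied · (3,5)N 3/3 satisfied
Row 4: (4,0)N 1/2 not · (4,2)N 3/4 satisfied · (4,4)N 5/5 satisfied
Row 5: (5,2)S 1/3 not · (5,4)N 4/5 satisfied · (5,5)N 3/4 satisfied
Row 6: (6,1)S 1/1 satisfied · (6,3)N 2/3 satisfied · (6,4)N 3/4 satisfied · (6,5)S 0/3 not
For instance (0,0) has only 0/1 same-type neighbors, below 5/8.

No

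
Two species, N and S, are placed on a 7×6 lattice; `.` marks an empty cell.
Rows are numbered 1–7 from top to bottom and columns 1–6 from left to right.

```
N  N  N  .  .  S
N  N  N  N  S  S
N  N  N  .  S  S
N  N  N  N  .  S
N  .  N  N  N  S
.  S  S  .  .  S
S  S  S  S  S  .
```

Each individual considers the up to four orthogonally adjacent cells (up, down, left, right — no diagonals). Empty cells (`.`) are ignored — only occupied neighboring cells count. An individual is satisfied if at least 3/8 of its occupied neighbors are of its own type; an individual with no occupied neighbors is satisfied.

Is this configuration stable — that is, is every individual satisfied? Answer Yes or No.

(1,1)N 2/2 satisfied
(1,2)N 3/3 satisfied
(1,3)N 2/2 satisfied
(1,6)S 1/1 satisfied
(2,1)N 3/3 satisfied
(2,2)N 4/4 satisfied
(2,3)N 4/4 satisfied
(2,4)N 1/2 satisfied
(2,5)S 2/3 satisfied
(2,6)S 3/3 satisfied
(3,1)N 3/3 satisfied
(3,2)N 4/4 satisfied
(3,3)N 3/3 satisfied
(3,5)S 2/2 satisfied
(3,6)S 3/3 satisfied
(4,1)N 3/3 satisfied
(4,2)N 3/3 satisfied
(4,3)N 4/4 satisfied
(4,4)N 2/2 satisfied
(4,6)S 2/2 satisfied
(5,1)N 1/1 satisfied
(5,3)N 2/3 satisfied
(5,4)N 3/3 satisfied
(5,5)N 1/2 satisfied
(5,6)S 2/3 satisfied
(6,2)S 2/2 satisfied
(6,3)S 2/3 satisfied
(6,6)S 1/1 satisfied
(7,1)S 1/1 satisfied
(7,2)S 3/3 satisfied
(7,3)S 3/3 satisfied
(7,4)S 2/2 satisfied
(7,5)S 1/1 satisfied
All meet the threshold, so the configuration is stable.

Yes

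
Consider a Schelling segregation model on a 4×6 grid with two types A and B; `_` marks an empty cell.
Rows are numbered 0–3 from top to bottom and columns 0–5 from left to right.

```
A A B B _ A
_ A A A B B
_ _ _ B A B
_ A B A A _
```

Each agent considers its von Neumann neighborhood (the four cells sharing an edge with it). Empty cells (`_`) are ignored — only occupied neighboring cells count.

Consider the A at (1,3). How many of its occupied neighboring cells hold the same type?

Occupied neighbors of (1,3): (0,3)=B, (2,3)=B, (1,2)=A, (1,4)=B.
Same type (A): 1 of 4.

1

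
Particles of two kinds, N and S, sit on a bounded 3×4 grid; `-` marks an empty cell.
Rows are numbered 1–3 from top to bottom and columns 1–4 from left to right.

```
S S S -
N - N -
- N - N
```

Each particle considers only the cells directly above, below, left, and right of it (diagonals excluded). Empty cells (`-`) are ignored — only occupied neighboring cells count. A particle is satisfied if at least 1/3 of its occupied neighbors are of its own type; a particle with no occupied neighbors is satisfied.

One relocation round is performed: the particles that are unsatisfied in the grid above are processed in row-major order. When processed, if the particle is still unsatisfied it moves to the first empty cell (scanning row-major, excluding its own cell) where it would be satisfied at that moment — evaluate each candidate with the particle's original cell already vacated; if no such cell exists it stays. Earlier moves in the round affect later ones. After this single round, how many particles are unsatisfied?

0

Initially unsatisfied (in order): (2,1), (2,3).
  (2,1) → (2,2).
  (2,3): now satisfied by earlier moves; stays.
Resulting grid:
S S S -
- N N -
- N - N
All satisfied now.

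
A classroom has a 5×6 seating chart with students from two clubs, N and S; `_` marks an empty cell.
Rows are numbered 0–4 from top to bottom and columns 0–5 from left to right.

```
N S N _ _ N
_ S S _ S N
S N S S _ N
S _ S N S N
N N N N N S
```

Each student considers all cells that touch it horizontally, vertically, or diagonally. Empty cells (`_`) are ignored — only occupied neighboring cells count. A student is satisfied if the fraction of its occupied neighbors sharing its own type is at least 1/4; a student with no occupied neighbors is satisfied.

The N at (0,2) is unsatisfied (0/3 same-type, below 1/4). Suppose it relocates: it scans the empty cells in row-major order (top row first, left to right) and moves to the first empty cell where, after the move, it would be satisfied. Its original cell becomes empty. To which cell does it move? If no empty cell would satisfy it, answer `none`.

Vacating (0,2). Empty cells in order:
  (0,3): 0/2 same-type → still unsatisfied.
  (0,4): 2/3 same-type → satisfied — stop here.

(0,4)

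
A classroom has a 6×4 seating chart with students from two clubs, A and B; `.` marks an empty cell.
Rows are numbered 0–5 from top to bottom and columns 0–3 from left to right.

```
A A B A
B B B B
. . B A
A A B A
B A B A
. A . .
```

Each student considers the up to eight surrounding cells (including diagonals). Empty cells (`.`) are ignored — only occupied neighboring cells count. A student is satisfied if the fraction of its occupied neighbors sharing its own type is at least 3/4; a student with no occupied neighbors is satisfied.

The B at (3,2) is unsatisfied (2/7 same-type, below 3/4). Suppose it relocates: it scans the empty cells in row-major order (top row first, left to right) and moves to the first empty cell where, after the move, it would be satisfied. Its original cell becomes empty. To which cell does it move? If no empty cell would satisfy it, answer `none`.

Vacating (3,2). Empty cells in order:
  (2,0): 2/4 same-type → still unsatisfied.
  (2,1): 4/6 same-type → still unsatisfied.
  (5,0): 1/3 same-type → still unsatisfied.
  (5,2): 1/4 same-type → still unsatisfied.
  (5,3): 1/2 same-type → still unsatisfied.

none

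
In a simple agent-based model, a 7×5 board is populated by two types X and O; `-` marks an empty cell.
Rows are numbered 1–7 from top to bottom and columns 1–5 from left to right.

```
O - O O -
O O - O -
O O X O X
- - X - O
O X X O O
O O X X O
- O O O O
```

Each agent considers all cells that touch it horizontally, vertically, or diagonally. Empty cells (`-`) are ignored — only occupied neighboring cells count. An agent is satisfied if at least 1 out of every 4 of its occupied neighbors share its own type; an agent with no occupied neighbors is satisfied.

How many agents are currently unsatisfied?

2

(1,1)O 2/2 ✓
(1,3)O 3/3 ✓
(1,4)O 2/2 ✓
(2,1)O 4/4 ✓
(2,2)O 5/6 ✓
(2,4)O 3/5 ✓
(3,1)O 3/3 ✓
(3,2)O 3/5 ✓
(3,3)X 1/5 ✗
(3,4)O 2/5 ✓
(3,5)X 0/3 ✗
(4,3)X 3/6 ✓
(4,5)O 3/4 ✓
(5,1)O 2/3 ✓
(5,2)X 3/6 ✓
(5,3)X 4/6 ✓
(5,4)O 3/7 ✓
(5,5)O 3/4 ✓
(6,1)O 3/4 ✓
(6,2)O 4/7 ✓
(6,3)X 3/8 ✓
(6,4)X 2/8 ✓
(6,5)O 4/5 ✓
(7,2)O 3/4 ✓
(7,3)O 3/5 ✓
(7,4)O 3/5 ✓
(7,5)O 2/3 ✓
Unsatisfied: (3,3), (3,5) — 2 in total.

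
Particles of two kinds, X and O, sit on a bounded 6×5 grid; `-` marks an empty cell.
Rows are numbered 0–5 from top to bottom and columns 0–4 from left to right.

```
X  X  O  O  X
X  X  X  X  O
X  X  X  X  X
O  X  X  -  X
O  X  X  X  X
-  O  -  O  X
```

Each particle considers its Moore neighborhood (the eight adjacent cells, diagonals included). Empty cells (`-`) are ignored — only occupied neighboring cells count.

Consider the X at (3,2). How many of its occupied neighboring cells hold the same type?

7

Occupied neighbors of (3,2): (2,1)=X, (2,2)=X, (2,3)=X, (3,1)=X, (4,1)=X, (4,2)=X, (4,3)=X.
Same type (X): 7 of 7.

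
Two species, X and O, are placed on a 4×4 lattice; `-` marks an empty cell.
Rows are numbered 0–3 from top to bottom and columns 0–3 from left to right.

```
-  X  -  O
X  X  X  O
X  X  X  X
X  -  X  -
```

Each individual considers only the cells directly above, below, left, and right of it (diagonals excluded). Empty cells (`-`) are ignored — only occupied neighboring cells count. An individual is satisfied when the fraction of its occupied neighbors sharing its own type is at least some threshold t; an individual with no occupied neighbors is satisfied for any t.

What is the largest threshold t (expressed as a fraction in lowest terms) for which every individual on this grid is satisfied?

1/3

(0,1)X 1/1
(0,3)O 1/1
(1,0)X 2/2
(1,1)X 4/4
(1,2)X 2/3
(1,3)O 1/3
(2,0)X 3/3
(2,1)X 3/3
(2,2)X 4/4
(2,3)X 1/2
(3,0)X 1/1
(3,2)X 1/1
The smallest same-type fraction is 1/3 at (1,3), which reduces to 1/3. Any threshold above that leaves this individual unsatisfied.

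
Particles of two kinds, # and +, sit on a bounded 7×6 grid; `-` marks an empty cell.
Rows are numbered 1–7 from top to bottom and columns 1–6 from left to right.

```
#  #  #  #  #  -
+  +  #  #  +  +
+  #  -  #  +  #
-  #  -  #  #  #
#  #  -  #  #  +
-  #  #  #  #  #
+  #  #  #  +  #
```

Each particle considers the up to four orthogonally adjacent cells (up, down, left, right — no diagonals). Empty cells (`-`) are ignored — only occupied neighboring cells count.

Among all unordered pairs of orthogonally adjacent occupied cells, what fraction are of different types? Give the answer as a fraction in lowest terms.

Scan each occupied cell's neighbors to the right and below so each pair is counted once.
From row 1: 3 unlike of 9 pairs (running 3/9).
From row 2: 4 unlike of 10 pairs (running 7/19).
From row 3: 4 unlike of 7 pairs (running 11/26).
From row 4: 1 unlike of 6 pairs (running 12/32).
From row 5: 2 unlike of 7 pairs (running 14/39).
From row 6: 1 unlike of 9 pairs (running 15/48).
From row 7: 3 unlike of 5 pairs (running 18/53).
Total adjacent occupied pairs: 53; unlike-type pairs: 18.
18/53 is already in lowest terms.

18/53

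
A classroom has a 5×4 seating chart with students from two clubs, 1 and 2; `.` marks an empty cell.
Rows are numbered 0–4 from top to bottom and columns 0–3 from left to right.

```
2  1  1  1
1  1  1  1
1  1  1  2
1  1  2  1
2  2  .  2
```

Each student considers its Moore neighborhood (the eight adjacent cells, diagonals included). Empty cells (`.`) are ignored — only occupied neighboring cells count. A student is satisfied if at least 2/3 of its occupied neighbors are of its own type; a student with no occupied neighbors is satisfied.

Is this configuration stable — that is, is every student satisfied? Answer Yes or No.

Row 0: (0,0)2 0/3 not · (0,1)1 4/5 satisfied · (0,2)1 5/5 satisfied · (0,3)1 3/3 satisfied
Row 1: (1,0)1 4/5 satisfied · (1,1)1 7/8 satisfied · (1,2)1 7/8 satisfied · (1,3)1 4/5 satisfied
Row 2: (2,0)1 5/5 satisfied · (2,1)1 7/8 satisfied · (2,2)1 6/8 satisfied · (2,3)2 1/5 not
Row 3: (3,0)1 3/5 not · (3,1)1 4/7 not · (3,2)2 3/7 not · (3,3)1 1/4 not
Row 4: (4,0)2 1/3 not · (4,1)2 2/4 not · (4,3)2 1/2 not
For instance (0,0) has only 0/3 same-type neighbors, below 2/3.

No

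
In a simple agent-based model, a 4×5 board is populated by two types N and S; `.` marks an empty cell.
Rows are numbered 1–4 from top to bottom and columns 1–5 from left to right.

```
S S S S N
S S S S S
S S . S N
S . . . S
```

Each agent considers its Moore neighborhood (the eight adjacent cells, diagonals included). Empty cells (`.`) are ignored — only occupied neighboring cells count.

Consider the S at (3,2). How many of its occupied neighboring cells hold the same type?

Occupied neighbors of (3,2): (2,1)=S, (2,2)=S, (2,3)=S, (3,1)=S, (4,1)=S.
Same type (S): 5 of 5.

5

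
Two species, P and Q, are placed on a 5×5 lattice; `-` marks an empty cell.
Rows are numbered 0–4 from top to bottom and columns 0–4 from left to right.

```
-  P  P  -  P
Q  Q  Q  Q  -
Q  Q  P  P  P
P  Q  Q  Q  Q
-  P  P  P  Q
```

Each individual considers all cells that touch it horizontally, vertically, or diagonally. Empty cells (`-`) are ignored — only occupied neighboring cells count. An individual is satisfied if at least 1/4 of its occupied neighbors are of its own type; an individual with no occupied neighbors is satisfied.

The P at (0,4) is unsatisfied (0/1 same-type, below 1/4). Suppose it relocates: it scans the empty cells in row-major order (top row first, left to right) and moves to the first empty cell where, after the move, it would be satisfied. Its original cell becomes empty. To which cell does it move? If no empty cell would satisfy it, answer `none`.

Vacating (0,4). Empty cells in order:
  (0,0): 1/3 same-type → satisfied — stop here.

(0,0)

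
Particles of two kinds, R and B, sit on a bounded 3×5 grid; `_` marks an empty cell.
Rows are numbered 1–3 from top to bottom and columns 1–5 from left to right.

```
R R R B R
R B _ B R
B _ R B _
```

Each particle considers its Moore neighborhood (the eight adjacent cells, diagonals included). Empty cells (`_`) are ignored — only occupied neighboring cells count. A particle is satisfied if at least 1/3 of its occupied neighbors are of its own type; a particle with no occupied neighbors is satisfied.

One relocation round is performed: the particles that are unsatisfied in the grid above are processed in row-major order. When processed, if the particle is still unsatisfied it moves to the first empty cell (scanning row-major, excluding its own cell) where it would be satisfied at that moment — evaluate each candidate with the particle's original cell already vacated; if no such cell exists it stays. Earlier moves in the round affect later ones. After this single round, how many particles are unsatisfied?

Initially unsatisfied (in order): (1,3), (1,4), (2,2), (2,5), (3,3).
  (1,3) → (2,3).
  (1,4) → (1,3).
  (2,2) → (1,4).
  (2,5) → (2,2).
  (3,3): now satisfied by earlier moves; stays.
Resulting grid:
R R B B R
R R R B _
B _ R B _
Unsatisfied now: (1,5), (3,1).

2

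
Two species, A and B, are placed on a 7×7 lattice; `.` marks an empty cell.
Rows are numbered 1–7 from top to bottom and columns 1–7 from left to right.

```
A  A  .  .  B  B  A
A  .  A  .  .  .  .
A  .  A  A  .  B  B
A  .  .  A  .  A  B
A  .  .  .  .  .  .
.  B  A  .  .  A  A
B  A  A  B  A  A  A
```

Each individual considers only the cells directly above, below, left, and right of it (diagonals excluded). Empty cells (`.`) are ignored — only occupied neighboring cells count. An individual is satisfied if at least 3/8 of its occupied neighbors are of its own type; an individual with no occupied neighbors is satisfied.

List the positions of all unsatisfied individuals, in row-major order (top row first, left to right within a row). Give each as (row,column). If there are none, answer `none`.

(1,1)A 2/2 ✓
(1,2)A 1/1 ✓
(1,5)B 1/1 ✓
(1,6)B 1/2 ✓
(1,7)A 0/1 ✗
(2,1)A 2/2 ✓
(2,3)A 1/1 ✓
(3,1)A 2/2 ✓
(3,3)A 2/2 ✓
(3,4)A 2/2 ✓
(3,6)B 1/2 ✓
(3,7)B 2/2 ✓
(4,1)A 2/2 ✓
(4,4)A 1/1 ✓
(4,6)A 0/2 ✗
(4,7)B 1/2 ✓
(5,1)A 1/1 ✓
(6,2)B 0/2 ✗
(6,3)A 1/2 ✓
(6,6)A 2/2 ✓
(6,7)A 2/2 ✓
(7,1)B 0/1 ✗
(7,2)A 1/3 ✗
(7,3)A 2/3 ✓
(7,4)B 0/2 ✗
(7,5)A 1/2 ✓
(7,6)A 3/3 ✓
(7,7)A 2/2 ✓

(1,7), (4,6), (6,2), (7,1), (7,2), (7,4)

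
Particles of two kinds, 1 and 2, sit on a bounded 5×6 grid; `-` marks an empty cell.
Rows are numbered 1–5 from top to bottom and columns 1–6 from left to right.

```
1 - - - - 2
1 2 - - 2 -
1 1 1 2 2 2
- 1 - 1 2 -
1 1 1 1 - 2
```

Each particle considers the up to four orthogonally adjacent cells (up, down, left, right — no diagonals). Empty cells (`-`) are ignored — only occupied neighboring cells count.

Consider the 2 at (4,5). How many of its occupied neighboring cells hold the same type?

1

Occupied neighbors of (4,5): (3,5)=2, (4,4)=1.
Same type (2): 1 of 2.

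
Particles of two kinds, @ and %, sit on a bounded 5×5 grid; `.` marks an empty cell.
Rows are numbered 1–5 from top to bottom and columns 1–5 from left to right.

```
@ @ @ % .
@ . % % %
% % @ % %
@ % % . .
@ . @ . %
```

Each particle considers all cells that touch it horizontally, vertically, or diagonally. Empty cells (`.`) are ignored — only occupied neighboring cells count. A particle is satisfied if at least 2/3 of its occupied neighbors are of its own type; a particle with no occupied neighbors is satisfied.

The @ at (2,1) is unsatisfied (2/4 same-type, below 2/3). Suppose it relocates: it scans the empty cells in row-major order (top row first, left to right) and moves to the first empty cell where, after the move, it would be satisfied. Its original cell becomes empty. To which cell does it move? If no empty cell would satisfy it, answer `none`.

Vacating (2,1). Empty cells in order:
  (1,5): 0/3 same-type → still unsatisfied.
  (2,2): 4/7 same-type → still unsatisfied.
  (4,4): 2/6 same-type → still unsatisfied.
  (4,5): 0/3 same-type → still unsatisfied.
  (5,2): 3/5 same-type → still unsatisfied.
  (5,4): 1/3 same-type → still unsatisfied.

none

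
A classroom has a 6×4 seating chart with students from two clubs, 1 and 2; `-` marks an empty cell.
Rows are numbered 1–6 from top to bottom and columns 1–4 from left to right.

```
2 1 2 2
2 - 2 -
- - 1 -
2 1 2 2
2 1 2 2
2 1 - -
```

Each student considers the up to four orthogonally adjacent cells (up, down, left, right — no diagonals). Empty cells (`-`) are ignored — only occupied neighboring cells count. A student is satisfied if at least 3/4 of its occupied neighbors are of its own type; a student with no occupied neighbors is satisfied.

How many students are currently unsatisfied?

13

Row 1: (1,1)2 1/2 ✗ · (1,2)1 0/2 ✗ · (1,3)2 2/3 ✗ · (1,4)2 1/1 ✓
Row 2: (2,1)2 1/1 ✓ · (2,3)2 1/2 ✗
Row 3: (3,3)1 0/2 ✗
Row 4: (4,1)2 1/2 ✗ · (4,2)1 1/3 ✗ · (4,3)2 2/4 ✗ · (4,4)2 2/2 ✓
Row 5: (5,1)2 2/3 ✗ · (5,2)1 2/4 ✗ · (5,3)2 2/3 ✗ · (5,4)2 2/2 ✓
Row 6: (6,1)2 1/2 ✗ · (6,2)1 1/2 ✗
Unsatisfied: (1,1), (1,2), (1,3), (2,3), (3,3), (4,1), (4,2), (4,3), (5,1), (5,2), (5,3), (6,1), (6,2) — 13 in total.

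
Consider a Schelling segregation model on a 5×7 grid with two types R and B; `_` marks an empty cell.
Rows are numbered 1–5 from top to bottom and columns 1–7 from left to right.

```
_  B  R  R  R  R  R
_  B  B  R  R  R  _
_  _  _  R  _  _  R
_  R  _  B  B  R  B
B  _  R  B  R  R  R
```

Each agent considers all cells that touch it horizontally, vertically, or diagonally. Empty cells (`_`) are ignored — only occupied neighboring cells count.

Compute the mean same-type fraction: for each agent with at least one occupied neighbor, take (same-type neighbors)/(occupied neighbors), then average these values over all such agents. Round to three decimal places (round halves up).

(1,2)B 2/3
(1,3)R 2/5
(1,4)R 4/5
(1,5)R 5/5
(1,6)R 4/4
(1,7)R 2/2
(2,2)B 2/3
(2,3)B 2/6
(2,4)R 5/6
(2,5)R 6/6
(2,6)R 5/5
(3,4)R 2/5
(3,7)R 2/3
(4,2)R 1/2
(4,4)B 2/5
(4,5)B 2/6
(4,6)R 4/6
(4,7)B 0/4
(5,1)B 0/1
(5,3)R 1/3
(5,4)B 2/4
(5,5)R 2/5
(5,6)R 3/5
(5,7)R 2/3
Sum over 24 agents: 2/3 + 2/5 + 4/5 + 5/5 + 4/4 + 2/2 + 2/3 + 2/6 + 5/6 + 6/6 + 5/5 + 2/5 + 2/3 + 1/2 + 2/5 + 2/6 + 4/6 + 0/4 + 0/1 + 1/3 + 2/4 + 2/5 + 3/5 + 2/3 = 85/6; mean = 85/6 ÷ 24 = 85/144 = 0.590277… → 0.590.

0.590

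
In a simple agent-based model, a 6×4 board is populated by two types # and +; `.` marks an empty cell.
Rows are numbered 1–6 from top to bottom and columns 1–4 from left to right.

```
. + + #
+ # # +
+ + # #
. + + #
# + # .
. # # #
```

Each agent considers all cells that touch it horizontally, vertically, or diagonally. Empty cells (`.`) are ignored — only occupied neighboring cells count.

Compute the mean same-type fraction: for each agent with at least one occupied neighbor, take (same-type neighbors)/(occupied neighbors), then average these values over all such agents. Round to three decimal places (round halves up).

0.544

Row 1: (1,2)+ 2/4 · (1,3)+ 2/5 · (1,4)# 1/3
Row 2: (2,1)+ 3/4 · (2,2)# 2/7 · (2,3)# 4/8 · (2,4)+ 1/5
Row 3: (3,1)+ 3/4 · (3,2)+ 4/7 · (3,3)# 4/8 · (3,4)# 3/5
Row 4: (4,2)+ 4/7 · (4,3)+ 3/7 · (4,4)# 3/4
Row 5: (5,1)# 1/3 · (5,2)+ 2/6 · (5,3)# 4/7
Row 6: (6,2)# 3/4 · (6,3)# 3/4 · (6,4)# 2/2
Sum over 20 agents: 2/4 + 2/5 + 1/3 + 3/4 + 2/7 + 4/8 + 1/5 + 3/4 + 4/7 + 4/8 + 3/5 + 4/7 + 3/7 + 3/4 + 1/3 + 2/6 + 4/7 + 3/4 + 3/4 + 2/2 = 1523/140; mean = 1523/140 ÷ 20 = 1523/2800 = 0.543928… → 0.544.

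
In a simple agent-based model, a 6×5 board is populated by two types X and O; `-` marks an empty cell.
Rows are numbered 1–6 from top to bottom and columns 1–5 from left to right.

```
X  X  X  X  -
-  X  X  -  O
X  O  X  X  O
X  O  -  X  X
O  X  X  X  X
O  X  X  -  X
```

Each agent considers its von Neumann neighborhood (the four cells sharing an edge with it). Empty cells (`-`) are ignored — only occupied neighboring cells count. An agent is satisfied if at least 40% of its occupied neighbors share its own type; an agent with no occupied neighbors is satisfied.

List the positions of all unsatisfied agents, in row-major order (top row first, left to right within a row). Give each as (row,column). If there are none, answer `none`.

(1,1)X 1/1 ✓
(1,2)X 3/3 ✓
(1,3)X 3/3 ✓
(1,4)X 1/1 ✓
(2,2)X 2/3 ✓
(2,3)X 3/3 ✓
(2,5)O 1/1 ✓
(3,1)X 1/2 ✓
(3,2)O 1/4 ✗
(3,3)X 2/3 ✓
(3,4)X 2/3 ✓
(3,5)O 1/3 ✗
(4,1)X 1/3 ✗
(4,2)O 1/3 ✗
(4,4)X 3/3 ✓
(4,5)X 2/3 ✓
(5,1)O 1/3 ✗
(5,2)X 2/4 ✓
(5,3)X 3/3 ✓
(5,4)X 3/3 ✓
(5,5)X 3/3 ✓
(6,1)O 1/2 ✓
(6,2)X 2/3 ✓
(6,3)X 2/2 ✓
(6,5)X 1/1 ✓

(3,2), (3,5), (4,1), (4,2), (5,1)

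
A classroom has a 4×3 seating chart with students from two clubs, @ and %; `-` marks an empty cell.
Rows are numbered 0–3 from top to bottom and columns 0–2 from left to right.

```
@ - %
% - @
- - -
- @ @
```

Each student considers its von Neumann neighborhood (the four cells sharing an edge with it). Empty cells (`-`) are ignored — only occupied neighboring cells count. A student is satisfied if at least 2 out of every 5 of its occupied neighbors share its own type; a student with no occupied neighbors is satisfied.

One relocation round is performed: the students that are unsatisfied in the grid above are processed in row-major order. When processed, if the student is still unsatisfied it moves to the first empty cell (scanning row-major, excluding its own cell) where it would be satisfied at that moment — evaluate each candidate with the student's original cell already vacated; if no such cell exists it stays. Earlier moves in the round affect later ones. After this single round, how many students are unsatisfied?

0

Initially unsatisfied (in order): (0,0), (0,2), (1,0), (1,2).
  (0,0) → (1,1).
  (0,2) → (0,0).
  (1,0): now satisfied by earlier moves; stays.
  (1,2): now satisfied by earlier moves; stays.
Resulting grid:
% - -
% @ @
- - -
- @ @
All satisfied now.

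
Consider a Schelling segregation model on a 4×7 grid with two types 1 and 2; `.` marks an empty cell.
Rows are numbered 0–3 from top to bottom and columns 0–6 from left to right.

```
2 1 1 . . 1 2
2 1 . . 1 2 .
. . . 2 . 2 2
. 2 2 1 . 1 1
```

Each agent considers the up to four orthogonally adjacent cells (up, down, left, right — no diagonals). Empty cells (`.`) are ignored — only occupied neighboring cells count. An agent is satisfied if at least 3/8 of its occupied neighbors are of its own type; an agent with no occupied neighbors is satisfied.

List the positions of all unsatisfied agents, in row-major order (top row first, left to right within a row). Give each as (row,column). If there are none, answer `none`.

(0,5), (0,6), (1,4), (1,5), (2,3), (3,3)

(0,0)2 1/2 satisfied
(0,1)1 2/3 satisfied
(0,2)1 1/1 satisfied
(0,5)1 0/2 not
(0,6)2 0/1 not
(1,0)2 1/2 satisfied
(1,1)1 1/2 satisfied
(1,4)1 0/1 not
(1,5)2 1/3 not
(2,3)2 0/1 not
(2,5)2 2/3 satisfied
(2,6)2 1/2 satisfied
(3,1)2 1/1 satisfied
(3,2)2 1/2 satisfied
(3,3)1 0/2 not
(3,5)1 1/2 satisfied
(3,6)1 1/2 satisfied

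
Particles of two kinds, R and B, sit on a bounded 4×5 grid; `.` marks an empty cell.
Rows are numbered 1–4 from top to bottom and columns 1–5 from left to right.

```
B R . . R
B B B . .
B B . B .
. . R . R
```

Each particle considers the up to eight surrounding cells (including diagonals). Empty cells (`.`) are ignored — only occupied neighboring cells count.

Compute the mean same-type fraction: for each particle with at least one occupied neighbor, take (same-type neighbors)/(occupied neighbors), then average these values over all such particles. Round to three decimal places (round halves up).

(1,1)B 2/3
(1,2)R 0/4
(1,5)R — no occupied neighbors
(2,1)B 4/5
(2,2)B 5/6
(2,3)B 3/4
(3,1)B 3/3
(3,2)B 4/5
(3,4)B 1/3
(4,3)R 0/2
(4,5)R 0/1
Sum over 10 particles: 2/3 + 0/4 + 4/5 + 5/6 + 3/4 + 3/3 + 4/5 + 1/3 + 0/2 + 0/1 = 311/60; mean = 311/60 ÷ 10 = 311/600 = 0.518333… → 0.518.

0.518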